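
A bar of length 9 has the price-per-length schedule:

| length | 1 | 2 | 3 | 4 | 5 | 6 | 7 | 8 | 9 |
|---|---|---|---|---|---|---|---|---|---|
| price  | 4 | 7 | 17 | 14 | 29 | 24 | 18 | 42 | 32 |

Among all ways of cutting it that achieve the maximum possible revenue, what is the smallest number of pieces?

Consider every possible first cut. r[k] is the best of p[i]+r[k−i] over all sellable i≤k.
r[1] = 4
r[2] = 8  (first piece 1, then r[1]=4)
r[3] = 17
r[4] = 21  (first piece 1, then r[3]=17)
r[5] = 29
r[6] = 34  (first piece 3, then r[3]=17)
r[7] = 38  (first piece 1, then r[6]=34)
r[8] = 46  (first piece 3, then r[5]=29)
r[9] = 51  (first piece 3, then r[6]=34)
Maximum revenue is €51.
Now minimize piece count subject to staying optimal: for each k, pieces[k] = 1 + min over i with p[i]+r[k−i]=r[k] of pieces[k−i].
pieces[6] = 2
pieces[7] = 3
pieces[8] = 2
pieces[9] = 3

3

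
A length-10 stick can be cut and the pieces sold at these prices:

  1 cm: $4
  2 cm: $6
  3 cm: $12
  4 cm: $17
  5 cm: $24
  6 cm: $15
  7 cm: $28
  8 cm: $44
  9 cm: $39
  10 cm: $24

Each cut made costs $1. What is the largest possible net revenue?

Build v[k] bottom-up: v[k] = max over allowed piece i of (p[i] + v[k−i]) − 1 per cut.
v[1] = 4
v[2] = max(4+4-1, 6+0) = 7
v[3] = max(4+7-1, 6+4-1, 12+0) = 12
v[4] = max(4+12-1, 6+7-1, 12+4-1, 17+0) = 17
v[5] = max(4+17-1, 6+12-1, 12+7-1, 17+4-1, 24+0) = 24
v[6] = max(4+24-1, 6+17-1, 12+12-1, 17+7-1, 24+4-1, 15+0) = 27
v[7] = max(4+27-1, 6+24-1, 12+17-1, …, 15+4-1, 28+0) = 30
v[8] = max(4+30-1, 6+27-1, 12+24-1, …, 28+4-1, 44+0) = 44
v[9] = max(4+44-1, 6+30-1, 12+27-1, …, 44+4-1, 39+0) = 47
v[10] = max(4+47-1, 6+44-1, 12+30-1, …, 39+4-1, 24+0) = 50
One optimal plan: pieces 8 + 1 + 1 (2 cuts) → $52 − $2 = $50.

50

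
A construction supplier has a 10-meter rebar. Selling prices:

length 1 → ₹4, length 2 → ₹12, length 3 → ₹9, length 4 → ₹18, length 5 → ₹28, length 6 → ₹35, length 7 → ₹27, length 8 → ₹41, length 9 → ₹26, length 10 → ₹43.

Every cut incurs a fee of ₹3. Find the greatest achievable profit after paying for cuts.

53

Build r[k] bottom-up: r[k] = max over allowed piece i of (p[i] + r[k−i]) − 3 per cut.
r[1] = 4
r[2] = max(4+4-3, 12+0) = 12
r[3] = max(4+12-3, 12+4-3, 9+0) = 13
r[4] = max(4+13-3, 12+12-3, 9+4-3, 18+0) = 21
r[5] = max(4+21-3, 12+13-3, 9+12-3, 18+4-3, 28+0) = 28
r[6] = max(4+28-3, 12+21-3, 9+13-3, 18+12-3, 28+4-3, 35+0) = 35
r[7] = max(4+35-3, 12+28-3, 9+21-3, …, 35+4-3, 27+0) = 37
r[8] = max(4+37-3, 12+35-3, 9+28-3, …, 27+4-3, 41+0) = 44
r[9] = max(4+44-3, 12+37-3, 9+35-3, …, 41+4-3, 26+0) = 46
r[10] = max(4+46-3, 12+44-3, 9+37-3, …, 26+4-3, 43+0) = 53
One optimal plan: pieces 6 + 2 + 2 (2 cuts) → ₹59 − ₹6 = ₹53.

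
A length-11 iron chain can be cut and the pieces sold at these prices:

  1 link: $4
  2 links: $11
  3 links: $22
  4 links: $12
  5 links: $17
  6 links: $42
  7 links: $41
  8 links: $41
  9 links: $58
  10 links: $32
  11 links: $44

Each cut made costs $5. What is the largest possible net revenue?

Consider every possible first cut. net[k] is the best of p[i]+net[k−i] over all sellable i≤k, charging 5 whenever i<k.
net[1] = 4
net[2] = max(4+4-5, 11+0) = 11
net[3] = max(4+11-5, 11+4-5, 22+0) = 22
net[4] = max(4+22-5, 11+11-5, 22+4-5, 12+0) = 21
net[5] = max(4+21-5, 11+22-5, 22+11-5, 12+4-5, 17+0) = 28
net[6] = max(4+28-5, 11+21-5, 22+22-5, 12+11-5, 17+4-5, 42+0) = 42
net[7] = max(4+42-5, 11+28-5, 22+21-5, …, 42+4-5, 41+0) = 41
net[8] = max(4+41-5, 11+42-5, 22+28-5, …, 41+4-5, 41+0) = 48
net[9] = max(4+48-5, 11+41-5, 22+42-5, …, 41+4-5, 58+0) = 59
net[10] = max(4+59-5, 11+48-5, 22+41-5, …, 58+4-5, 32+0) = 58
net[11] = max(4+58-5, 11+59-5, 22+48-5, …, 32+4-5, 44+0) = 65
One optimal plan: pieces 6 + 3 + 2 (2 cuts) → $75 − $10 = $65.

65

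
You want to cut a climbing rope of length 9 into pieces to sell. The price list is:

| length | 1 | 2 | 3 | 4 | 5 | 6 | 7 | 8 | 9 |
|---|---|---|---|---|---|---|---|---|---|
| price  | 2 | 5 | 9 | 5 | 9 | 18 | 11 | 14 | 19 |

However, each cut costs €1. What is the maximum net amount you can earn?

Let net[k] be the best obtainable value from length k. For each k, try every first piece i and keep the best of price[i] + net[k−i] minus the 1 cut fee when i<k.
net[1] = 2
net[2] = max(2+2-1, 5+0) = 5
net[3] = max(2+5-1, 5+2-1, 9+0) = 9
net[4] = max(2+9-1, 5+5-1, 9+2-1, 5+0) = 10
net[5] = max(2+10-1, 5+9-1, 9+5-1, 5+2-1, 9+0) = 13
net[6] = max(2+13-1, 5+10-1, 9+9-1, 5+5-1, 9+2-1, 18+0) = 18
net[7] = max(2+18-1, 5+13-1, 9+10-1, …, 18+2-1, 11+0) = 19
net[8] = max(2+19-1, 5+18-1, 9+13-1, …, 11+2-1, 14+0) = 22
net[9] = max(2+22-1, 5+19-1, 9+18-1, …, 14+2-1, 19+0) = 26
One optimal plan: pieces 6 + 3 (1 cut) → €27 − €1 = €26.

26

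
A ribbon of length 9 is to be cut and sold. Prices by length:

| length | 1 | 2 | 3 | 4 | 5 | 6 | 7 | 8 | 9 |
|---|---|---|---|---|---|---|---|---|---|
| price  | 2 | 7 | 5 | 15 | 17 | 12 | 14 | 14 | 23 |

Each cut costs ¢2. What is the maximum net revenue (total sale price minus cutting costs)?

30

Let net[k] be the best obtainable value from length k. For each k, try every first piece i and keep the best of price[i] + net[k−i] minus the 2 cut fee when i<k.
net[1] = 2
net[2] = max(2+2-2, 7+0) = 7
net[3] = max(2+7-2, 7+2-2, 5+0) = 7
net[4] = max(2+7-2, 7+7-2, 5+2-2, 15+0) = 15
net[5] = max(2+15-2, 7+7-2, 5+7-2, 15+2-2, 17+0) = 17
net[6] = max(2+17-2, 7+15-2, 5+7-2, 15+7-2, 17+2-2, 12+0) = 20
net[7] = max(2+20-2, 7+17-2, 5+15-2, …, 12+2-2, 14+0) = 22
net[8] = max(2+22-2, 7+20-2, 5+17-2, …, 14+2-2, 14+0) = 28
net[9] = max(2+28-2, 7+22-2, 5+20-2, …, 14+2-2, 23+0) = 30
One optimal plan: pieces 5 + 4 (1 cut) → ¢32 − ¢2 = ¢30.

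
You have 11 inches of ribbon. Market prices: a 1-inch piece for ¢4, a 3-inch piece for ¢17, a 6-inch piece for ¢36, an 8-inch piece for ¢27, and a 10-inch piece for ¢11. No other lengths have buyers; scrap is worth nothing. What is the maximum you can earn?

Consider every possible first cut. r[k] is the best of p[i]+r[k−i] over all sellable i≤k.
r[1] = 4
r[2] = 8  (first piece 1, then r[1]=4)
r[3] = 17
r[4] = 21  (first piece 1, then r[3]=17)
r[5] = 25  (first piece 1, then r[4]=21)
r[6] = 36
r[7] = 40  (first piece 1, then r[6]=36)
r[8] = 44  (first piece 1, then r[7]=40)
r[9] = 53  (first piece 3, then r[6]=36)
r[10] = 57  (first piece 1, then r[9]=53)
r[11] = 61  (first piece 1, then r[10]=57)
One optimal cutting: 6 + 3 + 1 + 1 → ¢61.

61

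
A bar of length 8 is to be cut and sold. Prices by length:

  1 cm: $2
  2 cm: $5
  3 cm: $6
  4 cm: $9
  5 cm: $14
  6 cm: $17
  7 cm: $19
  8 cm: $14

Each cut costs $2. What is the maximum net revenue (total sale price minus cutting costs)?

Let r[k] be the best obtainable value from length k. For each k, try every first piece i and keep the best of price[i] + r[k−i] minus the 2 cut fee when i<k.
r[1] = 2
r[2] = max(2+2-2, 5+0) = 5
r[3] = max(2+5-2, 5+2-2, 6+0) = 6
r[4] = max(2+6-2, 5+5-2, 6+2-2, 9+0) = 9
r[5] = max(2+9-2, 5+6-2, 6+5-2, 9+2-2, 14+0) = 14
r[6] = max(2+14-2, 5+9-2, 6+6-2, 9+5-2, 14+2-2, 17+0) = 17
r[7] = max(2+17-2, 5+14-2, 6+9-2, …, 17+2-2, 19+0) = 19
r[8] = max(2+19-2, 5+17-2, 6+14-2, …, 19+2-2, 14+0) = 20
One optimal plan: pieces 6 + 2 (1 cut) → $22 − $2 = $20.

20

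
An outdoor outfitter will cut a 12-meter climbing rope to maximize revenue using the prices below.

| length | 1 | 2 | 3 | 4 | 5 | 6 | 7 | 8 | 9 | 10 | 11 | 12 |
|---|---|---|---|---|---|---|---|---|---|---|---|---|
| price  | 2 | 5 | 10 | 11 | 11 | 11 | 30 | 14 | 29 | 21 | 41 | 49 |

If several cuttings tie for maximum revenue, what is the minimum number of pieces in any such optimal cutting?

1

Consider every possible first cut. r[k] is the best of p[i]+r[k−i] over all sellable i≤k.
r[1] = 2
r[2] = 5
r[3] = 10
r[4] = 12  (first piece 1, then r[3]=10)
r[5] = 15  (first piece 2, then r[3]=10)
r[6] = 20  (first piece 3, then r[3]=10)
r[7] = 30
r[8] = 32  (first piece 1, then r[7]=30)
r[9] = 35  (first piece 2, then r[7]=30)
r[10] = 40  (first piece 3, then r[7]=30)
r[11] = 42  (first piece 1, then r[10]=40)
r[12] = 49
Maximum revenue is €49.
Now minimize piece count subject to staying optimal: for each k, pieces[k] = 1 + min over i with p[i]+r[k−i]=r[k] of pieces[k−i].
pieces[9] = 2
pieces[10] = 2
pieces[11] = 3
pieces[12] = 1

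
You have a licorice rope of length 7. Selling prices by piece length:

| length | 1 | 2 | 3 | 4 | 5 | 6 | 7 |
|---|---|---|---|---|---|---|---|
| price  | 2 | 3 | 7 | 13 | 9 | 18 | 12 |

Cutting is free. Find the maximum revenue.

20

Build r[k] bottom-up: r[k] = max over allowed piece i of (p[i] + r[k−i]).
r[1] = 2
r[2] = 4  (first piece 1, then r[1]=2)
r[3] = 7
r[4] = 13
r[5] = 15  (first piece 1, then r[4]=13)
r[6] = 18
r[7] = 20  (first piece 1, then r[6]=18)
One optimal cutting: 6 + 1 → ¢18 + ¢2 = ¢20.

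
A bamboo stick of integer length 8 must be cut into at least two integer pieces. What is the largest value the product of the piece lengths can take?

18

Fill g[k] for k=2..8: at each k try every first piece i and multiply by the better of (k−i) uncut or g[k−i].
Small cases: g[2]=1, g[3]=2.
g[4] = 2·max(2,1) = 2·2 = 4
g[5] = 2·max(3,2) = 2·3 = 6
g[6] = 3·max(3,2) = 3·3 = 9
g[7] = 2·max(5,6) = 2·6 = 12
g[8] = 2·max(6,9) = 2·9 = 18
One optimal split: 3 + 3 + 2; product 3·3·2 = 18.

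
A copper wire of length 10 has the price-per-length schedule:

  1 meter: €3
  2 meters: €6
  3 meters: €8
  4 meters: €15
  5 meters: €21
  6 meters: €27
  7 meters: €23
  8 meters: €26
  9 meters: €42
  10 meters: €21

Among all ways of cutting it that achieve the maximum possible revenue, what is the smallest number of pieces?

2

Let r[k] be the best obtainable value from length k. For each k, try every first piece i and keep the best of price[i] + r[k−i].
r[1] = 3
r[2] = 6  (first piece 1, then r[1]=3)
r[3] = 9  (first piece 1, then r[2]=6)
r[4] = 15
r[5] = 21
r[6] = 27
r[7] = 30  (first piece 1, then r[6]=27)
r[8] = 33  (first piece 1, then r[7]=30)
r[9] = 42
r[10] = 45  (first piece 1, then r[9]=42)
Maximum revenue is €45.
Now minimize piece count subject to staying optimal: for each k, pieces[k] = 1 + min over i with p[i]+r[k−i]=r[k] of pieces[k−i].
pieces[7] = 2
pieces[8] = 2
pieces[9] = 1
pieces[10] = 2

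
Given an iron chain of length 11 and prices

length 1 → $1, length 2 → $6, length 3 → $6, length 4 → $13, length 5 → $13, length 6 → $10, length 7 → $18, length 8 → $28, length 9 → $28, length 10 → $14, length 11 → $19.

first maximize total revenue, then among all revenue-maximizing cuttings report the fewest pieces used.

3

Consider every possible first cut. r[k] is the best of p[i]+r[k−i] over all sellable i≤k.
r[1] = 1
r[2] = 6
r[3] = 7  (first piece 1, then r[2]=6)
r[4] = 13
r[5] = 14  (first piece 1, then r[4]=13)
r[6] = 19  (first piece 2, then r[4]=13)
r[7] = 20  (first piece 1, then r[6]=19)
r[8] = 28
r[9] = 29  (first piece 1, then r[8]=28)
r[10] = 34  (first piece 2, then r[8]=28)
r[11] = 35  (first piece 1, then r[10]=34)
Maximum revenue is $35.
Now minimize piece count subject to staying optimal: for each k, pieces[k] = 1 + min over i with p[i]+r[k−i]=r[k] of pieces[k−i].
pieces[8] = 1
pieces[9] = 2
pieces[10] = 2
pieces[11] = 3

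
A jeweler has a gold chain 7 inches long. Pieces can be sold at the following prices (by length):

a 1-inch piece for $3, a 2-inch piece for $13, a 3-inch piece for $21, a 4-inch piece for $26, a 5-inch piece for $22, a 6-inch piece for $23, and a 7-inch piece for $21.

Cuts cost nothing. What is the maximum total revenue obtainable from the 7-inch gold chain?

47

Consider every possible first cut. v[k] is the best of p[i]+v[k−i] over all sellable i≤k.
v[1] = 3
v[2] = 13
v[3] = 21
v[4] = 26  (first piece 2, then v[2]=13)
v[5] = 34  (first piece 2, then v[3]=21)
v[6] = 42  (first piece 3, then v[3]=21)
v[7] = 47  (first piece 2, then v[5]=34)
One optimal cutting: 3 + 2 + 2 → $21 + $13 + $13 = $47.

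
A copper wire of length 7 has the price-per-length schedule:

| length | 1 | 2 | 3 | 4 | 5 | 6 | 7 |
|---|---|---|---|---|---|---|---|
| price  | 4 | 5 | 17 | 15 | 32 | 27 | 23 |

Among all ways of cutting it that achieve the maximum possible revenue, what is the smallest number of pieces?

3

Consider every possible first cut. r[k] is the best of p[i]+r[k−i] over all sellable i≤k.
r[1] = 4
r[2] = max(4+4, 5+0) = 8
r[3] = max(4+8, 5+4, 17+0) = 17
r[4] = max(4+17, 5+8, 17+4, 15+0) = 21
r[5] = max(4+21, 5+17, 17+8, 15+4, 32+0) = 32
r[6] = max(4+32, 5+21, 17+17, 15+8, 32+4, 27+0) = 36
r[7] = max(4+36, 5+32, 17+21, …, 27+4, 23+0) = 40
Maximum revenue is €40.
Now minimize piece count subject to staying optimal: for each k, pieces[k] = 1 + min over i with p[i]+r[k−i]=r[k] of pieces[k−i].
pieces[4] = 2
pieces[5] = 1
pieces[6] = 2
pieces[7] = 3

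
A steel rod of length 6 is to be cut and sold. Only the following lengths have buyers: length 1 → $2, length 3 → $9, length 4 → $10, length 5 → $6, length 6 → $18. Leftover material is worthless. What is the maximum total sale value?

Build f[k] bottom-up: f[k] = max over allowed piece i of (p[i] + f[k−i]).
f[1] = 2
f[2] = 4  (first piece 1, then f[1]=2)
f[3] = max(2+4, 9+0) = 9
f[4] = max(2+9, 9+2, 10+0) = 11
f[5] = max(2+11, 9+4, 10+2, 6+0) = 13
f[6] = max(2+13, 9+9, 10+4, 6+2, 18+0) = 18
One optimal cutting: 3 + 3 → $18.

18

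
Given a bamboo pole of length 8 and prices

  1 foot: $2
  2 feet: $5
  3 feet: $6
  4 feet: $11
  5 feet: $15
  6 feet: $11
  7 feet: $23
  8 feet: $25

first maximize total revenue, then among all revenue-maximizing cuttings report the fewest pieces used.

1

Consider every possible first cut. r[k] is the best of p[i]+r[k−i] over all sellable i≤k.
r[1] = 2
r[2] = 5
r[3] = 7  (first piece 1, then r[2]=5)
r[4] = 11
r[5] = 15
r[6] = 17  (first piece 1, then r[5]=15)
r[7] = 23
r[8] = 25  (first piece 1, then r[7]=23)
Maximum revenue is $25.
Now minimize piece count subject to staying optimal: for each k, pieces[k] = 1 + min over i with p[i]+r[k−i]=r[k] of pieces[k−i].
pieces[5] = 1
pieces[6] = 2
pieces[7] = 1
pieces[8] = 1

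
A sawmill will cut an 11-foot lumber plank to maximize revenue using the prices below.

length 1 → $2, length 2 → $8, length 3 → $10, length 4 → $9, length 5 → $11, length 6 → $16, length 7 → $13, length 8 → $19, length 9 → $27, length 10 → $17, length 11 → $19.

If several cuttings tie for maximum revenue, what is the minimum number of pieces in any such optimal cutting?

Build r[k] bottom-up: r[k] = max over allowed piece i of (p[i] + r[k−i]).
r[1] = 2
r[2] = max(2+2, 8+0) = 8
r[3] = max(2+8, 8+2, 10+0) = 10
r[4] = max(2+10, 8+8, 10+2, 9+0) = 16
r[5] = max(2+16, 8+10, 10+8, 9+2, 11+0) = 18
r[6] = max(2+18, 8+16, 10+10, 9+8, 11+2, 16+0) = 24
r[7] = max(2+24, 8+18, 10+16, …, 16+2, 13+0) = 26
r[8] = max(2+26, 8+24, 10+18, …, 13+2, 19+0) = 32
r[9] = max(2+32, 8+26, 10+24, …, 19+2, 27+0) = 34
r[10] = max(2+34, 8+32, 10+26, …, 27+2, 17+0) = 40
r[11] = max(2+40, 8+34, 10+32, …, 17+2, 19+0) = 42
Maximum revenue is $42.
Now minimize piece count subject to staying optimal: for each k, pieces[k] = 1 + min over i with p[i]+r[k−i]=r[k] of pieces[k−i].
pieces[8] = 4
pieces[9] = 4
pieces[10] = 5
pieces[11] = 5

5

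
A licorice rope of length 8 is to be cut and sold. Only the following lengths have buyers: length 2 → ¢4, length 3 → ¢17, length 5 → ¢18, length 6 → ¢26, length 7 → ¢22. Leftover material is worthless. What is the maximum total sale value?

Consider every possible first cut. best[k] is the best of p[i]+best[k−i] over all sellable i≤k.
best[1] = 0
best[2] = 4
best[3] = 17
best[4] = 17
best[5] = 21  (first piece 2, then best[3]=17)
best[6] = 34  (first piece 3, then best[3]=17)
best[7] = 34
best[8] = 38  (first piece 2, then best[6]=34)
One optimal cutting: 3 + 3 + 2 → ¢38.

38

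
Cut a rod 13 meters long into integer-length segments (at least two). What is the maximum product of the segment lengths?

Fill g[k] for k=2..13: at each k try every first piece i and multiply by the better of (k−i) uncut or g[k−i].
g[2] = 1×max(1,0) = 1×1 = 1
g[3] = 1×max(2,1) = 1×2 = 2
g[4] = 2×max(2,1) = 2×2 = 4
g[5] = 2×max(3,2) = 2×3 = 6
g[6] = 3×max(3,2) = 3×3 = 9
g[7] = 2×max(5,6) = 2×6 = 12
g[8] = 2×max(6,9) = 2×9 = 18
g[9] = 3×max(6,9) = 3×9 = 27
g[10] = 2×max(8,18) = 2×18 = 36
g[11] = 2×max(9,27) = 2×27 = 54
g[12] = 3×max(9,27) = 3×27 = 81
g[13] = 2×max(11,54) = 2×54 = 108
One optimal split: 3 + 3 + 3 + 2 + 2; product 3×3×3×2×2 = 108.

108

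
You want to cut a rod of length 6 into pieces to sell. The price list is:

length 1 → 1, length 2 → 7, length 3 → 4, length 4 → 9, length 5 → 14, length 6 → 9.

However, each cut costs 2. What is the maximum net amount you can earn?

Build net[k] bottom-up: net[k] = max over allowed piece i of (p[i] + net[k−i]) − 2 per cut.
net[1] = 1
net[2] = 7
net[3] = 6  (first piece 1, then net[2]=7)
net[4] = 12  (first piece 2, then net[2]=7)
net[5] = 14
net[6] = 17  (first piece 2, then net[4]=12)
One optimal plan: pieces 2 + 2 + 2 (2 cuts) → 21 − 4 = 17.

17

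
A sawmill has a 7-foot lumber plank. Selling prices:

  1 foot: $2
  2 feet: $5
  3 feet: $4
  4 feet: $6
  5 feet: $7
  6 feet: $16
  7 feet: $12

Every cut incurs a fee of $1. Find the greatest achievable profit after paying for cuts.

Let r[k] be the best obtainable value from length k. For each k, try every first piece i and keep the best of price[i] + r[k−i] minus the 1 cut fee when i<k.
r[1] = 2
r[2] = max(2+2-1, 5+0) = 5
r[3] = max(2+5-1, 5+2-1, 4+0) = 6
r[4] = max(2+6-1, 5+5-1, 4+2-1, 6+0) = 9
r[5] = max(2+9-1, 5+6-1, 4+5-1, 6+2-1, 7+0) = 10
r[6] = max(2+10-1, 5+9-1, 4+6-1, 6+5-1, 7+2-1, 16+0) = 16
r[7] = max(2+16-1, 5+10-1, 4+9-1, …, 16+2-1, 12+0) = 17
One optimal plan: pieces 6 + 1 (1 cut) → $18 − $1 = $17.

17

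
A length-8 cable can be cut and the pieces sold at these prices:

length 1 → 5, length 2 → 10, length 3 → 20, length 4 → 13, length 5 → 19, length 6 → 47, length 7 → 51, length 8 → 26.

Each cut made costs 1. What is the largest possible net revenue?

Build v[k] bottom-up: v[k] = max over allowed piece i of (p[i] + v[k−i]) − 1 per cut.
v[1] = 5
v[2] = 10
v[3] = 20
v[4] = 24  (first piece 1, then v[3]=20)
v[5] = 29  (first piece 2, then v[3]=20)
v[6] = 47
v[7] = 51  (first piece 1, then v[6]=47)
v[8] = 56  (first piece 2, then v[6]=47)
One optimal plan: pieces 6 + 2 (1 cut) → 57 − 1 = 56.

56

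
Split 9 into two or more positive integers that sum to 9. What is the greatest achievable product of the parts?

Fill P[k] for k=2..9: at each k try every first piece i and multiply by the better of (k−i) uncut or P[k−i].
P[2] = 1·max(1,0) = 1·1 = 1
P[3] = 1·max(2,1) = 1·2 = 2
P[4] = 2·max(2,1) = 2·2 = 4
P[5] = 2·max(3,2) = 2·3 = 6
P[6] = 3·max(3,2) = 3·3 = 9
P[7] = 2·max(5,6) = 2·6 = 12
P[8] = 2·max(6,9) = 2·9 = 18
P[9] = 3·max(6,9) = 3·9 = 27
One optimal split: 3 + 3 + 3; product 3·3·3 = 27.

27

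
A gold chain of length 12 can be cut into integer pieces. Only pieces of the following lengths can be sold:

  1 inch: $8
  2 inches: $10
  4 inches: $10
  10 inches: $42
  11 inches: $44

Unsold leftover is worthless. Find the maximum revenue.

96

Let f[k] be the best obtainable value from length k. For each k, try every first piece i and keep the best of price[i] + f[k−i].
f[1] = 8
f[2] = max(8+8, 10+0) = 16
f[3] = max(8+16, 10+8) = 24
f[4] = max(8+24, 10+16, 10+0) = 32
f[5] = max(8+32, 10+24, 10+8) = 40
f[6] = max(8+40, 10+32, 10+16) = 48
f[7] = max(8+48, 10+40, 10+24) = 56
f[8] = max(8+56, 10+48, 10+32) = 64
f[9] = max(8+64, 10+56, 10+40) = 72
f[10] = max(8+72, 10+64, 10+48, 42+0) = 80
f[11] = max(8+80, 10+72, 10+56, 42+8, 44+0) = 88
f[12] = max(8+88, 10+80, 10+64, 42+16, 44+8) = 96
One optimal cutting: 1 + 1 + 1 + 1 + 1 + 1 + 1 + 1 + 1 + 1 + 1 + 1 → $96.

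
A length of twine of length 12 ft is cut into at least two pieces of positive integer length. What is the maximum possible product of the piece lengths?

81

Fill P[k] for k=2..12: at each k try every first piece i and multiply by the better of (k−i) uncut or P[k−i].
P[2] = 1*max(1,0) = 1*1 = 1
P[3] = max(1*2, 2*1) = 2
P[4] = max(1*3, 2*2, 3*1) = 4
P[5] = max(1*4, 2*3, 3*2, 4*1) = 6
P[6] = max(1*6, 2*4, 3*3, 4*2, 5*1) = 9
P[7] = max(1*9, 2*6, 3*4, 4*3, 5*2, 6*1) = 12
P[8] = max(1*12, 2*9, 3*6, …, 6*2, 7*1) = 18
P[9] = max(1*18, 2*12, 3*9, …, 7*2, 8*1) = 27
P[10] = max(1*27, 2*18, 3*12, …, 8*2, 9*1) = 36
P[11] = max(1*36, 2*27, 3*18, …, 9*2, 10*1) = 54
P[12] = max(1*54, 2*36, 3*27, …, 10*2, 11*1) = 81
One optimal split: 3 + 3 + 3 + 3; product 3*3*3*3 = 81.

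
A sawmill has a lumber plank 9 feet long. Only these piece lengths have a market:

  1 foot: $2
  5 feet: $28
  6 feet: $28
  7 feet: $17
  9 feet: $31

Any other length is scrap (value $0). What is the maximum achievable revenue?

Let best[k] be the best obtainable value from length k. For each k, try every first piece i and keep the best of price[i] + best[k−i].
best[1] = 2
best[2] = 4  (first piece 1, then best[1]=2)
best[3] = 6  (first piece 1, then best[2]=4)
best[4] = 8  (first piece 1, then best[3]=6)
best[5] = 28
best[6] = 30  (first piece 1, then best[5]=28)
best[7] = 32  (first piece 1, then best[6]=30)
best[8] = 34  (first piece 1, then best[7]=32)
best[9] = 36  (first piece 1, then best[8]=34)
One optimal cutting: 5 + 1 + 1 + 1 + 1 → $36.

36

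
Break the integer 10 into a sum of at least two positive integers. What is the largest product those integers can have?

36

Let prod[k] be the best product for length k (with at least one cut). For each first piece i, the rest contributes max(k−i, prod[k−i]).
prod[2] = 1*max(1,0) = 1*1 = 1
prod[3] = 1*max(2,1) = 1*2 = 2
prod[4] = 2*max(2,1) = 2*2 = 4
prod[5] = 2*max(3,2) = 2*3 = 6
prod[6] = 3*max(3,2) = 3*3 = 9
prod[7] = 2*max(5,6) = 2*6 = 12
prod[8] = 2*max(6,9) = 2*9 = 18
prod[9] = 3*max(6,9) = 3*9 = 27
prod[10] = 2*max(8,18) = 2*18 = 36
One optimal split: 3 + 3 + 2 + 2; product 3*3*2*2 = 36.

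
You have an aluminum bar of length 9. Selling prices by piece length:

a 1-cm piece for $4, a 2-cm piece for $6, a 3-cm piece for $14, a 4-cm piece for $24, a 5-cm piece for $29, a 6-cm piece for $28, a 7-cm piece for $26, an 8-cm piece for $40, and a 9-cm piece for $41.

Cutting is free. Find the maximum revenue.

53

Let best[k] be the best obtainable value from length k. For each k, try every first piece i and keep the best of price[i] + best[k−i].
best[1] = 4
best[2] = 8  (first piece 1, then best[1]=4)
best[3] = 14
best[4] = 24
best[5] = 29
best[6] = 33  (first piece 1, then best[5]=29)
best[7] = 38  (first piece 3, then best[4]=24)
best[8] = 48  (first piece 4, then best[4]=24)
best[9] = 53  (first piece 4, then best[5]=29)
One optimal cutting: 5 + 4 → $29 + $24 = $53.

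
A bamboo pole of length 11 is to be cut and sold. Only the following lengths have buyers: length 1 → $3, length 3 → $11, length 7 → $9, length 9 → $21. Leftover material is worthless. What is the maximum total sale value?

Build f[k] bottom-up: f[k] = max over allowed piece i of (p[i] + f[k−i]).
f[1] = 3
f[2] = 6  (first piece 1, then f[1]=3)
f[3] = 11
f[4] = 14  (first piece 1, then f[3]=11)
f[5] = 17  (first piece 1, then f[4]=14)
f[6] = 22  (first piece 3, then f[3]=11)
f[7] = 25  (first piece 1, then f[6]=22)
f[8] = 28  (first piece 1, then f[7]=25)
f[9] = 33  (first piece 3, then f[6]=22)
f[10] = 36  (first piece 1, then f[9]=33)
f[11] = 39  (first piece 1, then f[10]=36)
One optimal cutting: 3 + 3 + 3 + 1 + 1 → $39.

39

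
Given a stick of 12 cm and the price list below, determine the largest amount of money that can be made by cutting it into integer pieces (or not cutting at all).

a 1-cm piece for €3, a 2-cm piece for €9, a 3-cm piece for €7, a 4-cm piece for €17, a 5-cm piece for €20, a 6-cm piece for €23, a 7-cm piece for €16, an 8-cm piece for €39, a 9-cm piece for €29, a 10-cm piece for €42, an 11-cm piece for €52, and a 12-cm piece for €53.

Let best[k] be the best obtainable value from length k. For each k, try every first piece i and keep the best of price[i] + best[k−i].
best[1] = 3
best[2] = max(3+3, 9+0) = 9
best[3] = max(3+9, 9+3, 7+0) = 12
best[4] = max(3+12, 9+9, 7+3, 17+0) = 18
best[5] = max(3+18, 9+12, 7+9, 17+3, 20+0) = 21
best[6] = max(3+21, 9+18, 7+12, 17+9, 20+3, 23+0) = 27
best[7] = max(3+27, 9+21, 7+18, …, 23+3, 16+0) = 30
best[8] = max(3+30, 9+27, 7+21, …, 16+3, 39+0) = 39
best[9] = max(3+39, 9+30, 7+27, …, 39+3, 29+0) = 42
best[10] = max(3+42, 9+39, 7+30, …, 29+3, 42+0) = 48
best[11] = max(3+48, 9+42, 7+39, …, 42+3, 52+0) = 52
best[12] = max(3+52, 9+48, 7+42, …, 52+3, 53+0) = 57
One optimal cutting: 8 + 2 + 2 → €39 + €9 + €9 = €57.

57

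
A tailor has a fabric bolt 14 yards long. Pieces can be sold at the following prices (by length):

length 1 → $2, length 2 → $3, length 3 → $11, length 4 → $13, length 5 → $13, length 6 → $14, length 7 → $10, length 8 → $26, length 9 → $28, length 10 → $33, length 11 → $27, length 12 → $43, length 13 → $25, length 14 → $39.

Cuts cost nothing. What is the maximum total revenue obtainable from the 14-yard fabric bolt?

Consider every possible first cut. best[k] is the best of p[i]+best[k−i] over all sellable i≤k.
best[1] = 2
best[2] = 4  (first piece 1, then best[1]=2)
best[3] = 11
best[4] = 13  (first piece 1, then best[3]=11)
best[5] = 15  (first piece 1, then best[4]=13)
best[6] = 22  (first piece 3, then best[3]=11)
best[7] = 24  (first piece 1, then best[6]=22)
best[8] = 26  (first piece 1, then best[7]=24)
best[9] = 33  (first piece 3, then best[6]=22)
best[10] = 35  (first piece 1, then best[9]=33)
best[11] = 37  (first piece 1, then best[10]=35)
best[12] = 44  (first piece 3, then best[9]=33)
best[13] = 46  (first piece 1, then best[12]=44)
best[14] = 48  (first piece 1, then best[13]=46)
One optimal cutting: 3 + 3 + 3 + 3 + 1 + 1 → $11 + $11 + $11 + $11 + $2 + $2 = $48.

48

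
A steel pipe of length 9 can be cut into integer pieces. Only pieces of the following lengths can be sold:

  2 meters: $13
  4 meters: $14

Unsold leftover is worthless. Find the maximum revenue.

52

Consider every possible first cut. f[k] is the best of p[i]+f[k−i] over all sellable i≤k.
f[1] = 0
f[2] = 13
f[3] = 13
f[4] = max(13+13, 14+0) = 26
f[5] = max(13+13, 14+0) = 26
f[6] = max(13+26, 14+13) = 39
f[7] = max(13+26, 14+13) = 39
f[8] = max(13+39, 14+26) = 52
f[9] = max(13+39, 14+26) = 52
One optimal cutting: pieces 2 + 2 + 2 + 2 with 1 meter of scrap → $52.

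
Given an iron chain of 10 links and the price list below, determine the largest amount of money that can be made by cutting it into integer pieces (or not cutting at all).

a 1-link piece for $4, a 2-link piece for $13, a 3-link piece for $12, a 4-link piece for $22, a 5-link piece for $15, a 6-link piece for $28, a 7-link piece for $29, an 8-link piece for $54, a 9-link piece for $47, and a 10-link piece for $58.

67

Consider every possible first cut. v[k] is the best of p[i]+v[k−i] over all sellable i≤k.
v[1] = 4
v[2] = max(4+4, 13+0) = 13
v[3] = max(4+13, 13+4, 12+0) = 17
v[4] = max(4+17, 13+13, 12+4, 22+0) = 26
v[5] = max(4+26, 13+17, 12+13, 22+4, 15+0) = 30
v[6] = max(4+30, 13+26, 12+17, 22+13, 15+4, 28+0) = 39
v[7] = max(4+39, 13+30, 12+26, …, 28+4, 29+0) = 43
v[8] = max(4+43, 13+39, 12+30, …, 29+4, 54+0) = 54
v[9] = max(4+54, 13+43, 12+39, …, 54+4, 47+0) = 58
v[10] = max(4+58, 13+54, 12+43, …, 47+4, 58+0) = 67
One optimal cutting: 8 + 2 → $54 + $13 = $67.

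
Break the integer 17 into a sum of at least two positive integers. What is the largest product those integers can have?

Let m[k] be the best product for length k (with at least one cut). For each first piece i, the rest contributes max(k−i, m[k−i]).
Small cases: m[2]=1, m[3]=2, m[4]=4, m[5]=6, m[6]=9, m[7]=12, m[8]=18, m[9]=27, m[10]=36.
m[11] = 2×max(9,27) = 2×27 = 54
m[12] = 3×max(9,27) = 3×27 = 81
m[13] = 2×max(11,54) = 2×54 = 108
m[14] = 2×max(12,81) = 2×81 = 162
m[15] = 3×max(12,81) = 3×81 = 243
m[16] = 2×max(14,162) = 2×162 = 324
m[17] = 2×max(15,243) = 2×243 = 486
One optimal split: 3 + 3 + 3 + 3 + 3 + 2; product 3×3×3×3×3×2 = 486.

486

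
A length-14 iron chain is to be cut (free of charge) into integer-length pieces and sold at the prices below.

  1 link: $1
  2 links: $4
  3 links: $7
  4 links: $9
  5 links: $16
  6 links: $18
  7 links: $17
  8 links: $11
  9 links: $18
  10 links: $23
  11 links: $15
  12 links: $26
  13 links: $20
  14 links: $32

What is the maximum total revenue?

Consider every possible first cut. r[k] is the best of p[i]+r[k−i] over all sellable i≤k.
r[1] = 1
r[2] = max(1+1, 4+0) = 4
r[3] = max(1+4, 4+1, 7+0) = 7
r[4] = max(1+7, 4+4, 7+1, 9+0) = 9
r[5] = max(1+9, 4+7, 7+4, 9+1, 16+0) = 16
r[6] = max(1+16, 4+9, 7+7, 9+4, 16+1, 18+0) = 18
r[7] = max(1+18, 4+16, 7+9, …, 18+1, 17+0) = 20
r[8] = max(1+20, 4+18, 7+16, …, 17+1, 11+0) = 23
r[9] = max(1+23, 4+20, 7+18, …, 11+1, 18+0) = 25
r[10] = max(1+25, 4+23, 7+20, …, 18+1, 23+0) = 32
r[11] = max(1+32, 4+25, 7+23, …, 23+1, 15+0) = 34
r[12] = max(1+34, 4+32, 7+25, …, 15+1, 26+0) = 36
r[13] = max(1+36, 4+34, 7+32, …, 26+1, 20+0) = 39
r[14] = max(1+39, 4+36, 7+34, …, 20+1, 32+0) = 41
One optimal cutting: 6 + 5 + 3 → $18 + $16 + $7 = $41.

41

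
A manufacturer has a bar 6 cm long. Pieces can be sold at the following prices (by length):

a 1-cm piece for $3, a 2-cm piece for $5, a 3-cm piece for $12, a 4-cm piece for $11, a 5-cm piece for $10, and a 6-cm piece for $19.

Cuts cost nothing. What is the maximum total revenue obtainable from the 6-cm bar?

24

Build best[k] bottom-up: best[k] = max over allowed piece i of (p[i] + best[k−i]).
best[1] = 3
best[2] = 6  (first piece 1, then best[1]=3)
best[3] = 12
best[4] = 15  (first piece 1, then best[3]=12)
best[5] = 18  (first piece 1, then best[4]=15)
best[6] = 24  (first piece 3, then best[3]=12)
One optimal cutting: 3 + 3 → $12 + $12 = $24.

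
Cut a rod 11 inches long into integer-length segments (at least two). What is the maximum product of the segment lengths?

Define prod[k] = max over 1≤i<k of i · max(k−i, prod[k−i]); the inner max lets the remainder stay uncut if that's better.
Small cases: prod[2]=1, prod[3]=2, prod[4]=4, prod[5]=6, prod[6]=9.
prod[7] = 2·max(5,6) = 2·6 = 12
prod[8] = 2·max(6,9) = 2·9 = 18
prod[9] = 3·max(6,9) = 3·9 = 27
prod[10] = 2·max(8,18) = 2·18 = 36
prod[11] = 2·max(9,27) = 2·27 = 54
One optimal split: 3 + 3 + 3 + 2; product 3·3·3·2 = 54.

54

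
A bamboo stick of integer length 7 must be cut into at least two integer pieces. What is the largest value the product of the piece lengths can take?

Define P[k] = max over 1≤i<k of i · max(k−i, P[k−i]); the inner max lets the remainder stay uncut if that's better.
P[2] = 1×max(1,0) = 1×1 = 1
P[3] = 1×max(2,1) = 1×2 = 2
P[4] = 2×max(2,1) = 2×2 = 4
P[5] = 2×max(3,2) = 2×3 = 6
P[6] = 3×max(3,2) = 3×3 = 9
P[7] = 2×max(5,6) = 2×6 = 12
One optimal split: 3 + 2 + 2; product 3×2×2 = 12.

12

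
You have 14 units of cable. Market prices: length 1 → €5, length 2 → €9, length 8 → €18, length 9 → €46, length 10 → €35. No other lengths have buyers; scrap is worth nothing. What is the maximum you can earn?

71

Consider every possible first cut. r[k] is the best of p[i]+r[k−i] over all sellable i≤k.
r[1] = 5
r[2] = max(5+5, 9+0) = 10
r[3] = max(5+10, 9+5) = 15
r[4] = max(5+15, 9+10) = 20
r[5] = max(5+20, 9+15) = 25
r[6] = max(5+25, 9+20) = 30
r[7] = max(5+30, 9+25) = 35
r[8] = max(5+35, 9+30, 18+0) = 40
r[9] = max(5+40, 9+35, 18+5, 46+0) = 46
r[10] = max(5+46, 9+40, 18+10, 46+5, 35+0) = 51
r[11] = max(5+51, 9+46, 18+15, 46+10, 35+5) = 56
r[12] = max(5+56, 9+51, 18+20, 46+15, 35+10) = 61
r[13] = max(5+61, 9+56, 18+25, 46+20, 35+15) = 66
r[14] = max(5+66, 9+61, 18+30, 46+25, 35+20) = 71
One optimal cutting: 9 + 1 + 1 + 1 + 1 + 1 → €71.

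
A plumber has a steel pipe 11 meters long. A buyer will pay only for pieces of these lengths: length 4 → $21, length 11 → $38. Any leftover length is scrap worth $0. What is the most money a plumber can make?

42

Let r[k] be the best obtainable value from length k. For each k, try every first piece i and keep the best of price[i] + r[k−i].
r[1] = 0
r[2] = 0
r[3] = 0
r[4] = 21
r[5] = 21
r[6] = 21
r[7] = 21
r[8] = 42  (first piece 4, then r[4]=21)
r[9] = 42
r[10] = 42
r[11] = max(21+21, 38+0) = 42
One optimal cutting: pieces 4 + 4 with 3 meters of scrap → $42.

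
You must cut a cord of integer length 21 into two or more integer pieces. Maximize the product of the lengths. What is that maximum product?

2187

Define m[k] = max over 1≤i<k of i · max(k−i, m[k−i]); the inner max lets the remainder stay uncut if that's better.
m[2] = 1·max(1,0) = 1·1 = 1
m[3] = 1·max(2,1) = 1·2 = 2
m[4] = 2·max(2,1) = 2·2 = 4
m[5] = 2·max(3,2) = 2·3 = 6
m[6] = 3·max(3,2) = 3·3 = 9
m[7] = 2·max(5,6) = 2·6 = 12
m[8] = 2·max(6,9) = 2·9 = 18
m[9] = 3·max(6,9) = 3·9 = 27
m[10] = 2·max(8,18) = 2·18 = 36
m[11] = 2·max(9,27) = 2·27 = 54
m[12] = 3·max(9,27) = 3·27 = 81
m[13] = 2·max(11,54) = 2·54 = 108
m[14] = 2·max(12,81) = 2·81 = 162
m[15] = 3·max(12,81) = 3·81 = 243
m[16] = 2·max(14,162) = 2·162 = 324
m[17] = 2·max(15,243) = 2·243 = 486
m[18] = 3·max(15,243) = 3·243 = 729
m[19] = 2·max(17,486) = 2·486 = 972
m[20] = 2·max(18,729) = 2·729 = 1458
m[21] = 3·max(18,729) = 3·729 = 2187
One optimal split: 3 + 3 + 3 + 3 + 3 + 3 + 3; product 3·3·3·3·3·3·3 = 2187.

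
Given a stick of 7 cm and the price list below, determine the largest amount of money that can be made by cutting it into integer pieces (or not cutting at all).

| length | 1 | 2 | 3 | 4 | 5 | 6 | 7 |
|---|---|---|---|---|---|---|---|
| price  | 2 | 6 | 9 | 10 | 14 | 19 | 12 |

Let r[k] be the best obtainable value from length k. For each k, try every first piece i and keep the best of price[i] + r[k−i].
r[1] = 2
r[2] = max(2+2, 6+0) = 6
r[3] = max(2+6, 6+2, 9+0) = 9
r[4] = max(2+9, 6+6, 9+2, 10+0) = 12
r[5] = max(2+12, 6+9, 9+6, 10+2, 14+0) = 15
r[6] = max(2+15, 6+12, 9+9, 10+6, 14+2, 19+0) = 19
r[7] = max(2+19, 6+15, 9+12, …, 19+2, 12+0) = 21
One optimal cutting: 6 + 1 → 19 + 2 = 21.

21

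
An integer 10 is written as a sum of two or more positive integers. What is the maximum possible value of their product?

Let prod[k] be the best product for length k (with at least one cut). For each first piece i, the rest contributes max(k−i, prod[k−i]).
prod[2] = 1·max(1,0) = 1·1 = 1
prod[3] = max(1·2, 2·1) = 2
prod[4] = max(1·3, 2·2, 3·1) = 4
prod[5] = max(1·4, 2·3, 3·2, 4·1) = 6
prod[6] = max(1·6, 2·4, 3·3, 4·2, 5·1) = 9
prod[7] = max(1·9, 2·6, 3·4, 4·3, 5·2, 6·1) = 12
prod[8] = max(1·12, 2·9, 3·6, …, 6·2, 7·1) = 18
prod[9] = max(1·18, 2·12, 3·9, …, 7·2, 8·1) = 27
prod[10] = max(1·27, 2·18, 3·12, …, 8·2, 9·1) = 36
One optimal split: 3 + 3 + 2 + 2; product 3·3·2·2 = 36.

36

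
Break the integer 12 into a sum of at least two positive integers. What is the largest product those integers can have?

Let m[k] be the best product for length k (with at least one cut). For each first piece i, the rest contributes max(k−i, m[k−i]).
m[2] = 1·max(1,0) = 1·1 = 1
m[3] = max(1·2, 2·1) = 2
m[4] = max(1·3, 2·2, 3·1) = 4
m[5] = max(1·4, 2·3, 3·2, 4·1) = 6
m[6] = max(1·6, 2·4, 3·3, 4·2, 5·1) = 9
m[7] = max(1·9, 2·6, 3·4, 4·3, 5·2, 6·1) = 12
m[8] = max(1·12, 2·9, 3·6, …, 6·2, 7·1) = 18
m[9] = max(1·18, 2·12, 3·9, …, 7·2, 8·1) = 27
m[10] = max(1·27, 2·18, 3·12, …, 8·2, 9·1) = 36
m[11] = max(1·36, 2·27, 3·18, …, 9·2, 10·1) = 54
m[12] = max(1·54, 2·36, 3·27, …, 10·2, 11·1) = 81
One optimal split: 3 + 3 + 3 + 3; product 3·3·3·3 = 81.

81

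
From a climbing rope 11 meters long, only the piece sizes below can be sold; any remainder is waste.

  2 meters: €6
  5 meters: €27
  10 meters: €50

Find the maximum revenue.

Build r[k] bottom-up: r[k] = max over allowed piece i of (p[i] + r[k−i]).
r[1] = 0
r[2] = 6
r[3] = 6
r[4] = 12  (first piece 2, then r[2]=6)
r[5] = max(6+6, 27+0) = 27
r[6] = max(6+12, 27+0) = 27
r[7] = max(6+27, 27+6) = 33
r[8] = max(6+27, 27+6) = 33
r[9] = max(6+33, 27+12) = 39
r[10] = max(6+33, 27+27, 50+0) = 54
r[11] = max(6+39, 27+27, 50+0) = 54
One optimal cutting: pieces 5 + 5 with 1 meter of scrap → €54.

54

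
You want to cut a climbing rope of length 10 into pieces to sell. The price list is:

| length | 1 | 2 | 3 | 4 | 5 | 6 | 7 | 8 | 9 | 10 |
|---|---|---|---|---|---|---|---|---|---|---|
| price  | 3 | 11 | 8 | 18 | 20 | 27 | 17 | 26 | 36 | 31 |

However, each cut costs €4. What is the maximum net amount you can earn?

41

Build net[k] bottom-up: net[k] = max over allowed piece i of (p[i] + net[k−i]) − 4 per cut.
net[1] = 3
net[2] = 11
net[3] = 10  (first piece 1, then net[2]=11)
net[4] = 18  (first piece 2, then net[2]=11)
net[5] = 20
net[6] = 27
net[7] = 27  (first piece 2, then net[5]=20)
net[8] = 34  (first piece 2, then net[6]=27)
net[9] = 36
net[10] = 41  (first piece 2, then net[8]=34)
One optimal plan: pieces 6 + 2 + 2 (2 cuts) → €49 − €8 = €41.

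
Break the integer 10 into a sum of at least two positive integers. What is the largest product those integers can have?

Define f[k] = max over 1≤i<k of i · max(k−i, f[k−i]); the inner max lets the remainder stay uncut if that's better.
Small cases: f[2]=1, f[3]=2.
f[4] = max(1×3, 2×2, 3×1) = 4
f[5] = max(1×4, 2×3, 3×2, 4×1) = 6
f[6] = max(1×6, 2×4, 3×3, 4×2, 5×1) = 9
f[7] = max(1×9, 2×6, 3×4, 4×3, 5×2, 6×1) = 12
f[8] = max(1×12, 2×9, 3×6, …, 6×2, 7×1) = 18
f[9] = max(1×18, 2×12, 3×9, …, 7×2, 8×1) = 27
f[10] = max(1×27, 2×18, 3×12, …, 8×2, 9×1) = 36
One optimal split: 3 + 3 + 2 + 2; product 3×3×2×2 = 36.

36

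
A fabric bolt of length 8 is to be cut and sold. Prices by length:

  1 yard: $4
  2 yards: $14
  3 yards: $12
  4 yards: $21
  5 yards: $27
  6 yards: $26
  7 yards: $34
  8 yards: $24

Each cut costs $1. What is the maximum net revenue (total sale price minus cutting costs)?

Let r[k] be the best obtainable value from length k. For each k, try every first piece i and keep the best of price[i] + r[k−i] minus the 1 cut fee when i<k.
r[1] = 4
r[2] = max(4+4-1, 14+0) = 14
r[3] = max(4+14-1, 14+4-1, 12+0) = 17
r[4] = max(4+17-1, 14+14-1, 12+4-1, 21+0) = 27
r[5] = max(4+27-1, 14+17-1, 12+14-1, 21+4-1, 27+0) = 30
r[6] = max(4+30-1, 14+27-1, 12+17-1, 21+14-1, 27+4-1, 26+0) = 40
r[7] = max(4+40-1, 14+30-1, 12+27-1, …, 26+4-1, 34+0) = 43
r[8] = max(4+43-1, 14+40-1, 12+30-1, …, 34+4-1, 24+0) = 53
One optimal plan: pieces 2 + 2 + 2 + 2 (3 cuts) → $56 − $3 = $53.

53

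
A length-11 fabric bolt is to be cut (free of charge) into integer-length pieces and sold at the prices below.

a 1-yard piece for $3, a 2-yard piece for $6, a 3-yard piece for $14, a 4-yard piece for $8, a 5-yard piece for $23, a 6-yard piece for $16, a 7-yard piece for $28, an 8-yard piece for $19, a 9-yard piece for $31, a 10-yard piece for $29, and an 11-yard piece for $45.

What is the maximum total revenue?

Consider every possible first cut. R[k] is the best of p[i]+R[k−i] over all sellable i≤k.
R[1] = 3
R[2] = max(3+3, 6+0) = 6
R[3] = max(3+6, 6+3, 14+0) = 14
R[4] = max(3+14, 6+6, 14+3, 8+0) = 17
R[5] = max(3+17, 6+14, 14+6, 8+3, 23+0) = 23
R[6] = max(3+23, 6+17, 14+14, 8+6, 23+3, 16+0) = 28
R[7] = max(3+28, 6+23, 14+17, …, 16+3, 28+0) = 31
R[8] = max(3+31, 6+28, 14+23, …, 28+3, 19+0) = 37
R[9] = max(3+37, 6+31, 14+28, …, 19+3, 31+0) = 42
R[10] = max(3+42, 6+37, 14+31, …, 31+3, 29+0) = 46
R[11] = max(3+46, 6+42, 14+37, …, 29+3, 45+0) = 51
One optimal cutting: 5 + 3 + 3 → $23 + $14 + $14 = $51.

51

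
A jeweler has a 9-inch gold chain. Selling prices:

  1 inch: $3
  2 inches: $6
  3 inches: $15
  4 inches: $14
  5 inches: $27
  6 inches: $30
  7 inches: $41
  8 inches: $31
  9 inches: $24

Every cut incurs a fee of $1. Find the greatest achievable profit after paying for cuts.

Let r[k] be the best obtainable value from length k. For each k, try every first piece i and keep the best of price[i] + r[k−i] minus the 1 cut fee when i<k.
r[1] = 3
r[2] = max(3+3-1, 6+0) = 6
r[3] = max(3+6-1, 6+3-1, 15+0) = 15
r[4] = max(3+15-1, 6+6-1, 15+3-1, 14+0) = 17
r[5] = max(3+17-1, 6+15-1, 15+6-1, 14+3-1, 27+0) = 27
r[6] = max(3+27-1, 6+17-1, 15+15-1, 14+6-1, 27+3-1, 30+0) = 30
r[7] = max(3+30-1, 6+27-1, 15+17-1, …, 30+3-1, 41+0) = 41
r[8] = max(3+41-1, 6+30-1, 15+27-1, …, 41+3-1, 31+0) = 43
r[9] = max(3+43-1, 6+41-1, 15+30-1, …, 31+3-1, 24+0) = 46
One optimal plan: pieces 7 + 2 (1 cut) → $47 − $1 = $46.

46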